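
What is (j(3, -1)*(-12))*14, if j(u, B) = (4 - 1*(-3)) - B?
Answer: -1344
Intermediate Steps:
j(u, B) = 7 - B (j(u, B) = (4 + 3) - B = 7 - B)
(j(3, -1)*(-12))*14 = ((7 - 1*(-1))*(-12))*14 = ((7 + 1)*(-12))*14 = (8*(-12))*14 = -96*14 = -1344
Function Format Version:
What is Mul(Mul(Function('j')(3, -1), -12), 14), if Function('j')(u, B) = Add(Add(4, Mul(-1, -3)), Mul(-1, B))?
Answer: -1344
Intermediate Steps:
Function('j')(u, B) = Add(7, Mul(-1, B)) (Function('j')(u, B) = Add(Add(4, 3), Mul(-1, B)) = Add(7, Mul(-1, B)))
Mul(Mul(Function('j')(3, -1), -12), 14) = Mul(Mul(Add(7, Mul(-1, -1)), -12), 14) = Mul(Mul(Add(7, 1), -12), 14) = Mul(Mul(8, -12), 14) = Mul(-96, 14) = -1344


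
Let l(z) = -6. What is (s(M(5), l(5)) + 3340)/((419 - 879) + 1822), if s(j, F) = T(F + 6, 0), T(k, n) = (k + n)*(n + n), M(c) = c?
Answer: 1670/681 ≈ 2.4523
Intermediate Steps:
T(k, n) = 2*n*(k + n) (T(k, n) = (k + n)*(2*n) = 2*n*(k + n))
s(j, F) = 0 (s(j, F) = 2*0*((F + 6) + 0) = 2*0*((6 + F) + 0) = 2*0*(6 + F) = 0)
(s(M(5), l(5)) + 3340)/((419 - 879) + 1822) = (0 + 3340)/((419 - 879) + 1822) = 3340/(-460 + 1822) = 3340/1362 = 3340*(1/1362) = 1670/681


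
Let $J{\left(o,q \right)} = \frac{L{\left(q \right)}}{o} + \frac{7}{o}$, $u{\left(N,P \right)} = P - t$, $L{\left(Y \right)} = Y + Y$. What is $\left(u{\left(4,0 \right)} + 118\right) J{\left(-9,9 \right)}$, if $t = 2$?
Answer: $- \frac{2900}{9} \approx -322.22$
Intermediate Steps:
$L{\left(Y \right)} = 2 Y$
$u{\left(N,P \right)} = -2 + P$ ($u{\left(N,P \right)} = P - 2 = -2 + P$)
$J{\left(o,q \right)} = \frac{7}{o} + \frac{2 q}{o}$ ($J{\left(o,q \right)} = \frac{2 q}{o} + \frac{7}{o} = \frac{7}{o} + \frac{2 q}{o}$)
$\left(u{\left(4,0 \right)} + 118\right) J{\left(-9,9 \right)} = \left(\left(-2 + 0\right) + 118\right) \frac{7 + 2 \cdot 9}{-9} = \left(-2 + 118\right) \left(- \frac{7 + 18}{9}\right) = 116 \left(\left(- \frac{1}{9}\right) 25\right) = 116 \left(- \frac{25}{9}\right) = - \frac{2900}{9}$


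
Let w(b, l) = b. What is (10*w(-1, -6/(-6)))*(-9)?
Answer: 90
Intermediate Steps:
(10*w(-1, -6/(-6)))*(-9) = (10*(-1))*(-9) = -10*(-9) = 90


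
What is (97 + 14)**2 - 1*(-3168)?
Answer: 15489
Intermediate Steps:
(97 + 14)**2 - 1*(-3168) = 111**2 + 3168 = 12321 + 3168 = 15489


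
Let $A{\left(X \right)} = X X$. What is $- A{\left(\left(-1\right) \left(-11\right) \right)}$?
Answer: $-121$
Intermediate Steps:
$A{\left(X \right)} = X^{2}$
$- A{\left(\left(-1\right) \left(-11\right) \right)} = - \left(\left(-1\right) \left(-11\right)\right)^{2} = - 11^{2} = \left(-1\right) 121 = -121$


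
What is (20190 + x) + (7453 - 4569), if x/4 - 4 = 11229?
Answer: 68006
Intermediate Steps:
x = 44932 (x = 16 + 4*11229 = 16 + 44916 = 44932)
(20190 + x) + (7453 - 4569) = (20190 + 44932) + (7453 - 4569) = 65122 + 2884 = 68006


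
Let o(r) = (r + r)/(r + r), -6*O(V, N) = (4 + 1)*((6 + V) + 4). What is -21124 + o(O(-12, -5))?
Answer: -21123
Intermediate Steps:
O(V, N) = -25/3 - 5*V/6 (O(V, N) = -(4 + 1)*((6 + V) + 4)/6 = -5*(10 + V)/6 = -(50 + 5*V)/6 = -25/3 - 5*V/6)
o(r) = 1 (o(r) = (2*r)/((2*r)) = (2*r)*(1/(2*r)) = 1)
-21124 + o(O(-12, -5)) = -21124 + 1 = -21123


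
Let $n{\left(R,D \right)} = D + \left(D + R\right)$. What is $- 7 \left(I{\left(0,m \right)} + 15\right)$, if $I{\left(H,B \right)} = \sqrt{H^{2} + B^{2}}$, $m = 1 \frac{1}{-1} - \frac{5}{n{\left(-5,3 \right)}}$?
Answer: $-147$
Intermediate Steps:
$n{\left(R,D \right)} = R + 2 D$
$m = -6$ ($m = 1 \frac{1}{-1} - \frac{5}{-5 + 2 \cdot 3} = 1 \left(-1\right) - \frac{5}{-5 + 6} = -1 - \frac{5}{1} = -1 - 5 = -6$)
$I{\left(H,B \right)} = \sqrt{B^{2} + H^{2}}$
$- 7 \left(I{\left(0,m \right)} + 15\right) = - 7 \left(\sqrt{\left(-6\right)^{2} + 0^{2}} + 15\right) = - 7 \left(\sqrt{36 + 0} + 15\right) = - 7 \left(\sqrt{36} + 15\right) = - 7 \left(6 + 15\right) = \left(-7\right) 21 = -147$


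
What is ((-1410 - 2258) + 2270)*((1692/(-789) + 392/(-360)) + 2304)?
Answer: -12688981018/3945 ≈ -3.2165e+6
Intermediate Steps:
((-1410 - 2258) + 2270)*((1692/(-789) + 392/(-360)) + 2304) = (-3668 + 2270)*((1692*(-1/789) + 392*(-1/360)) + 2304) = -1398*((-564/263 - 49/45) + 2304) = -1398*(-38267/11835 + 2304) = -1398*27229573/11835 = -12688981018/3945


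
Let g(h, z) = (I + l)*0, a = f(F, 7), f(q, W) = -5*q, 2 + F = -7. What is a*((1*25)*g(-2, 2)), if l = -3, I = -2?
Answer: 0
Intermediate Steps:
F = -9 (F = -2 - 7 = -9)
a = 45 (a = -5*(-9) = 45)
g(h, z) = 0 (g(h, z) = (-2 - 3)*0 = -5*0 = 0)
a*((1*25)*g(-2, 2)) = 45*((1*25)*0) = 45*(25*0) = 45*0 = 0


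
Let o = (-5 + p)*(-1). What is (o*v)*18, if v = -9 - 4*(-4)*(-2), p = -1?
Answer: -4428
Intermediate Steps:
o = 6 (o = (-5 - 1)*(-1) = -6*(-1) = 6)
v = -41 (v = -9 + 16*(-2) = -9 - 32 = -41)
(o*v)*18 = (6*(-41))*18 = -246*18 = -4428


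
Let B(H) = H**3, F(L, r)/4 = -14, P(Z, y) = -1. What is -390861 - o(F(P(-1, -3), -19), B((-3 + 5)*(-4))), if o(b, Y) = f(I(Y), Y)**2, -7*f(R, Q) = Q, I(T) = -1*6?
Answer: -19414333/49 ≈ -3.9621e+5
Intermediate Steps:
F(L, r) = -56 (F(L, r) = 4*(-14) = -56)
I(T) = -6
f(R, Q) = -Q/7
o(b, Y) = Y**2/49 (o(b, Y) = (-Y/7)**2 = Y**2/49)
-390861 - o(F(P(-1, -3), -19), B((-3 + 5)*(-4))) = -390861 - (((-3 + 5)*(-4))**3)**2/49 = -390861 - ((2*(-4))**3)**2/49 = -390861 - ((-8)**3)**2/49 = -390861 - (-512)**2/49 = -390861 - 262144/49 = -19414333/49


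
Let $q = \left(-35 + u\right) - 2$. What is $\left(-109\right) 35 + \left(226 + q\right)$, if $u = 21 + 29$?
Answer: $-3576$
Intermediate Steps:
$u = 50$
$q = 13$ ($q = \left(-35 + 50\right) - 2 = 15 - 2 = 13$)
$\left(-109\right) 35 + \left(226 + q\right) = \left(-109\right) 35 + \left(226 + 13\right) = -3815 + 239 = -3576$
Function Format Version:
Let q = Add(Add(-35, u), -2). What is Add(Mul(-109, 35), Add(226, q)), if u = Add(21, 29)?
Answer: -3576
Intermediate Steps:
u = 50
q = 13 (q = Add(Add(-35, 50), -2) = Add(15, -2) = 13)
Add(Mul(-109, 35), Add(226, q)) = Add(Mul(-109, 35), Add(226, 13)) = Add(-3815, 239) = -3576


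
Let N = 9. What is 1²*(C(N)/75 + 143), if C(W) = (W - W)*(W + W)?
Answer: 143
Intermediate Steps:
C(W) = 0 (C(W) = 0*(2*W) = 0)
1²*(C(N)/75 + 143) = 1²*(0/75 + 143) = 1*(0*(1/75) + 143) = 1*(0 + 143) = 1*143 = 143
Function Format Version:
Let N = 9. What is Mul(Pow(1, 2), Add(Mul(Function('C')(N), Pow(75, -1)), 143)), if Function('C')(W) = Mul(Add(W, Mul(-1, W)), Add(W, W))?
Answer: 143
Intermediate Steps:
Function('C')(W) = 0 (Function('C')(W) = Mul(0, Mul(2, W)) = 0)
Mul(Pow(1, 2), Add(Mul(Function('C')(N), Pow(75, -1)), 143)) = Mul(Pow(1, 2), Add(Mul(0, Pow(75, -1)), 143)) = Mul(1, Add(Mul(0, Rational(1, 75)), 143)) = Mul(1, Add(0, 143)) = Mul(1, 143) = 143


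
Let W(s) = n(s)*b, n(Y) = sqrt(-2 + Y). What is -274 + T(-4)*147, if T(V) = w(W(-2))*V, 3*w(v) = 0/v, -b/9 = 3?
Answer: -274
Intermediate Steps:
b = -27 (b = -9*3 = -27)
W(s) = -27*sqrt(-2 + s) (W(s) = sqrt(-2 + s)*(-27) = -27*sqrt(-2 + s))
w(v) = 0 (w(v) = (0/v)/3 = (1/3)*0 = 0)
T(V) = 0 (T(V) = 0*V = 0)
-274 + T(-4)*147 = -274 + 0*147 = -274 + 0 = -274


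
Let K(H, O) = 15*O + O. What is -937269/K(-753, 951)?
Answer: -312423/5072 ≈ -61.598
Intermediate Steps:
K(H, O) = 16*O
-937269/K(-753, 951) = -937269/(16*951) = -937269/15216 = -937269*1/15216 = -312423/5072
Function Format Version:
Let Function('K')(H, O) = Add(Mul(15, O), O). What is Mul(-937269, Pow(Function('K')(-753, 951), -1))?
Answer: Rational(-312423, 5072) ≈ -61.598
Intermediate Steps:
Function('K')(H, O) = Mul(16, O)
Mul(-937269, Pow(Function('K')(-753, 951), -1)) = Mul(-937269, Pow(Mul(16, 951), -1)) = Mul(-937269, Pow(15216, -1)) = Mul(-937269, Rational(1, 15216)) = Rational(-312423, 5072)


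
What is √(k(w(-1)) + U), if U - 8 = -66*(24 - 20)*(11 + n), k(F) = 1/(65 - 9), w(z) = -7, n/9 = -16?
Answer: √27534094/28 ≈ 187.40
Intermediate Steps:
n = -144 (n = 9*(-16) = -144)
k(F) = 1/56
U = 35120 (U = 8 - 66*(24 - 20)*(11 - 144) = 8 - 264*(-133) = 8 - 66*(-532) = 8 + 35112 = 35120)
√(k(w(-1)) + U) = √(1/56 + 35120) = √(1966721/56) = √27534094/28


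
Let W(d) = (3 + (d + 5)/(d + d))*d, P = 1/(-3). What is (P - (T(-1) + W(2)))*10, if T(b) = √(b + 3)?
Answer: -295/3 - 10*√2 ≈ -112.48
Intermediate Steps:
P = -⅓ ≈ -0.33333
W(d) = d*(3 + (5 + d)/(2*d)) (W(d) = (3 + (5 + d)/((2*d)))*d = (3 + (5 + d)*(1/(2*d)))*d = (3 + (5 + d)/(2*d))*d = d*(3 + (5 + d)/(2*d)))
T(b) = √(3 + b)
(P - (T(-1) + W(2)))*10 = (-⅓ - (√(3 - 1) + (5/2 + (7/2)*2)))*10 = (-⅓ - (√2 + (5/2 + 7)))*10 = (-⅓ - (√2 + 19/2))*10 = (-⅓ - (19/2 + √2))*10 = (-⅓ + (-19/2 - √2))*10 = (-59/6 - √2)*10 = -295/3 - 10*√2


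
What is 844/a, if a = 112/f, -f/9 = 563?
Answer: -1069137/28 ≈ -38183.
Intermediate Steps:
f = -5067 (f = -9*563 = -5067)
a = -112/5067 (a = 112/(-5067) = 112*(-1/5067) = -112/5067 ≈ -0.022104)
844/a = 844/(-112/5067) = 844*(-5067/112) = -1069137/28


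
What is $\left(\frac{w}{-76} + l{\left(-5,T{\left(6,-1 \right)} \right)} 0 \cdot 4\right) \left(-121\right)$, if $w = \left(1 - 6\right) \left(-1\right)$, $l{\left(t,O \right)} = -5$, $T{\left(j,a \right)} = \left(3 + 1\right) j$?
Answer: $\frac{605}{76} \approx 7.9605$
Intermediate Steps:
$T{\left(j,a \right)} = 4 j$
$w = 5$ ($w = \left(-5\right) \left(-1\right) = 5$)
$\left(\frac{w}{-76} + l{\left(-5,T{\left(6,-1 \right)} \right)} 0 \cdot 4\right) \left(-121\right) = \left(\frac{5}{-76} + \left(-5\right) 0 \cdot 4\right) \left(-121\right) = \left(5 \left(- \frac{1}{76}\right) + 0 \cdot 4\right) \left(-121\right) = \left(- \frac{5}{76} + 0\right) \left(-121\right) = \left(- \frac{5}{76}\right) \left(-121\right) = \frac{605}{76}$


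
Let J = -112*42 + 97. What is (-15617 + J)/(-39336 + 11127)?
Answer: 20224/28209 ≈ 0.71693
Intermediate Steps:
J = -4607 (J = -4704 + 97 = -4607)
(-15617 + J)/(-39336 + 11127) = (-15617 - 4607)/(-39336 + 11127) = -20224/(-28209) = -20224*(-1/28209) = 20224/28209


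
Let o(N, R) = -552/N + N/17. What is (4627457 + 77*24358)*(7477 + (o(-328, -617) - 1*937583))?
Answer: -4215884819782611/697 ≈ -6.0486e+12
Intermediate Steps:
o(N, R) = -552/N + N/17 (o(N, R) = -552/N + N*(1/17) = -552/N + N/17)
(4627457 + 77*24358)*(7477 + (o(-328, -617) - 1*937583)) = (4627457 + 77*24358)*(7477 + ((-552/(-328) + (1/17)*(-328)) - 1*937583)) = (4627457 + 1875566)*(7477 + ((-552*(-1/328) - 328/17) - 937583)) = 6503023*(7477 + ((69/41 - 328/17) - 937583)) = 6503023*(7477 + (-12275/697 - 937583)) = 6503023*(7477 - 653507626/697) = 6503023*(-648296157/697) = -4215884819782611/697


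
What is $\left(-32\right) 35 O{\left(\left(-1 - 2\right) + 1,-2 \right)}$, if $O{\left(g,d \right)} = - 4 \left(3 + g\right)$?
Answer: $4480$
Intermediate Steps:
$O{\left(g,d \right)} = -12 - 4 g$
$\left(-32\right) 35 O{\left(\left(-1 - 2\right) + 1,-2 \right)} = \left(-32\right) 35 \left(-12 - 4 \left(\left(-1 - 2\right) + 1\right)\right) = - 1120 \left(-12 - 4 \left(-3 + 1\right)\right) = - 1120 \left(-12 - -8\right) = - 1120 \left(-12 + 8\right) = \left(-1120\right) \left(-4\right) = 4480$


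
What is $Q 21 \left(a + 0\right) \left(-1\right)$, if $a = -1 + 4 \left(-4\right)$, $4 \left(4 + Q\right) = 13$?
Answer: $- \frac{1071}{4} \approx -267.75$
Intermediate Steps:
$Q = - \frac{3}{4}$ ($Q = -4 + \frac{1}{4} \cdot 13 = -4 + \frac{13}{4} = - \frac{3}{4} \approx -0.75$)
$a = -17$ ($a = -1 - 16 = -17$)
$Q 21 \left(a + 0\right) \left(-1\right) = \left(- \frac{3}{4}\right) 21 \left(-17 + 0\right) \left(-1\right) = - \frac{63 \left(\left(-17\right) \left(-1\right)\right)}{4} = \left(- \frac{63}{4}\right) 17 = - \frac{1071}{4}$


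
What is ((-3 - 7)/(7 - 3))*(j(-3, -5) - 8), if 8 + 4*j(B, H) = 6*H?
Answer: 175/4 ≈ 43.750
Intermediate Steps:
j(B, H) = -2 + 3*H/2 (j(B, H) = -2 + (6*H)/4 = -2 + 3*H/2)
((-3 - 7)/(7 - 3))*(j(-3, -5) - 8) = ((-3 - 7)/(7 - 3))*((-2 + (3/2)*(-5)) - 8) = (-10/4)*((-2 - 15/2) - 8) = (-10*1/4)*(-19/2 - 8) = -5/2*(-35/2) = 175/4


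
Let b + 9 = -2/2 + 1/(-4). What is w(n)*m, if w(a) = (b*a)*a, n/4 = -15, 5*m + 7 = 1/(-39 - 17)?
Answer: 725085/14 ≈ 51792.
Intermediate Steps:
b = -41/4 (b = -9 + (-2/2 + 1/(-4)) = -9 + (-2*1/2 + 1*(-1/4)) = -9 + (-1 - 1/4) = -9 - 5/4 = -41/4 ≈ -10.250)
m = -393/280 (m = -7/5 + 1/(5*(-39 - 17)) = -7/5 + (1/5)/(-56) = -7/5 + (1/5)*(-1/56) = -7/5 - 1/280 = -393/280 ≈ -1.4036)
n = -60 (n = 4*(-15) = -60)
w(a) = -41*a**2/4 (w(a) = (-41*a/4)*a = -41*a**2/4)
w(n)*m = -41/4*(-60)**2*(-393/280) = -41/4*3600*(-393/280) = -36900*(-393/280) = 725085/14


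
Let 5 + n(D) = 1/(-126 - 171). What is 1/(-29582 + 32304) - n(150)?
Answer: 4045189/808434 ≈ 5.0037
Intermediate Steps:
n(D) = -1486/297 (n(D) = -5 + 1/(-126 - 171) = -5 + 1/(-297) = -5 - 1/297 = -1486/297)
1/(-29582 + 32304) - n(150) = 1/(-29582 + 32304) - 1*(-1486/297) = 1/2722 + 1486/297 = 4045189/808434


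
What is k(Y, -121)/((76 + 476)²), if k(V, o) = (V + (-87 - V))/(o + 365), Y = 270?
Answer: -29/24782592 ≈ -1.1702e-6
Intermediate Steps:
k(V, o) = -87/(365 + o)
k(Y, -121)/((76 + 476)²) = (-87/(365 - 121))/((76 + 476)²) = (-87/244)/(552²) = -87*1/244/304704 = -87/244*1/304704 = -29/24782592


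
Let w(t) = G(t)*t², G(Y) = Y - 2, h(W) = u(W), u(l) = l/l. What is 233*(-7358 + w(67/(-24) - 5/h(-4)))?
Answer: -25614786731/13824 ≈ -1.8529e+6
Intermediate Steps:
u(l) = 1
h(W) = 1
G(Y) = -2 + Y
w(t) = t²*(-2 + t) (w(t) = (-2 + t)*t² = t²*(-2 + t))
233*(-7358 + w(67/(-24) - 5/h(-4))) = 233*(-7358 + (67/(-24) - 5/1)²*(-2 + (67/(-24) - 5/1))) = 233*(-7358 + (67*(-1/24) - 5*1)²*(-2 + (67*(-1/24) - 5*1))) = 233*(-7358 + (-67/24 - 5)²*(-2 + (-67/24 - 5))) = 233*(-7358 + (-187/24)²*(-2 - 187/24)) = 233*(-7358 + (34969/576)*(-235/24)) = 233*(-7358 - 8217715/13824) = 233*(-109934707/13824) = -25614786731/13824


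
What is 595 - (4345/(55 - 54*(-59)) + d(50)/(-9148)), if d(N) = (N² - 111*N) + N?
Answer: 4397871600/7412167 ≈ 593.33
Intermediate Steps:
d(N) = N² - 110*N
595 - (4345/(55 - 54*(-59)) + d(50)/(-9148)) = 595 - (4345/(55 - 54*(-59)) + (50*(-110 + 50))/(-9148)) = 595 - (4345/(55 + 3186) + (50*(-60))*(-1/9148)) = 595 - (4345/3241 - 3000*(-1/9148)) = 595 - (4345*(1/3241) + 750/2287) = 595 - (4345/3241 + 750/2287) = 595 - 1*12367765/7412167 = 595 - 12367765/7412167 = 4397871600/7412167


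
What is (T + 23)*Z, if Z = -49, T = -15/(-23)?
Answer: -26656/23 ≈ -1159.0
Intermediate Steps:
T = 15/23 (T = -15*(-1/23) = 15/23 ≈ 0.65217)
(T + 23)*Z = (15/23 + 23)*(-49) = (544/23)*(-49) = -26656/23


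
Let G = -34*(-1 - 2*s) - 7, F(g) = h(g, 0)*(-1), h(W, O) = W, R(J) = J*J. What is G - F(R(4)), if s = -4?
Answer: -229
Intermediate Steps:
R(J) = J²
F(g) = -g (F(g) = g*(-1) = -g)
G = -245 (G = -34*(-1 - 2*(-4)) - 7 = -34*(-1 + 8) - 7 = -34*7 - 7 = -238 - 7 = -245)
G - F(R(4)) = -245 - (-1)*4² = -245 - (-1)*16 = -245 - 1*(-16) = -245 + 16 = -229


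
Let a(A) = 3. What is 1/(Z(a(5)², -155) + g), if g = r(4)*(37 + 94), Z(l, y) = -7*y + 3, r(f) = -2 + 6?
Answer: 1/1612 ≈ 0.00062035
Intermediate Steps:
r(f) = 4
Z(l, y) = 3 - 7*y
g = 524 (g = 4*(37 + 94) = 4*131 = 524)
1/(Z(a(5)², -155) + g) = 1/((3 - 7*(-155)) + 524) = 1/((3 + 1085) + 524) = 1/(1088 + 524) = 1/1612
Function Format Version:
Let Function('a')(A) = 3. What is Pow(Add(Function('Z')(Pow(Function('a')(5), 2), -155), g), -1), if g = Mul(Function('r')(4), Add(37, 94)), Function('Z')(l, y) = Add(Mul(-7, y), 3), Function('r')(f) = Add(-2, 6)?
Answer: Rational(1, 1612) ≈ 0.00062035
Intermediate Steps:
Function('r')(f) = 4
Function('Z')(l, y) = Add(3, Mul(-7, y))
g = 524 (g = Mul(4, Add(37, 94)) = Mul(4, 131) = 524)
Pow(Add(Function('Z')(Pow(Function('a')(5), 2), -155), g), -1) = Pow(Add(Add(3, Mul(-7, -155)), 524), -1) = Pow(Add(Add(3, 1085), 524), -1) = Pow(Add(1088, 524), -1) = Pow(1612, -1) = Rational(1, 1612)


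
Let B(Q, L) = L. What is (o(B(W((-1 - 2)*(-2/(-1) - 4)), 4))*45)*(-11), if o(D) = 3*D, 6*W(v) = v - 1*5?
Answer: -5940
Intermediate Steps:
W(v) = -⅚ + v/6 (W(v) = (v - 1*5)/6 = (v - 5)/6 = (-5 + v)/6 = -⅚ + v/6)
(o(B(W((-1 - 2)*(-2/(-1) - 4)), 4))*45)*(-11) = ((3*4)*45)*(-11) = (12*45)*(-11) = 540*(-11) = -5940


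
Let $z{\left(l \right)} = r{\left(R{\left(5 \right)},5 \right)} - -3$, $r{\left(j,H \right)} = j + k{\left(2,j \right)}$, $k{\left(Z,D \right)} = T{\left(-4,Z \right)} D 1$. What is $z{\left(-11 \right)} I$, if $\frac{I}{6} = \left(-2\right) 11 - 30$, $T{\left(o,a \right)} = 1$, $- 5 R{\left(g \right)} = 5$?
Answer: $-312$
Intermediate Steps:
$R{\left(g \right)} = -1$ ($R{\left(g \right)} = \left(- \frac{1}{5}\right) 5 = -1$)
$k{\left(Z,D \right)} = D$ ($k{\left(Z,D \right)} = 1 D 1 = 1 D = D$)
$I = -312$ ($I = 6 \left(\left(-2\right) 11 - 30\right) = 6 \left(-22 - 30\right) = 6 \left(-52\right) = -312$)
$r{\left(j,H \right)} = 2 j$ ($r{\left(j,H \right)} = j + j = 2 j$)
$z{\left(l \right)} = 1$ ($z{\left(l \right)} = 2 \left(-1\right) - -3 = -2 + 3 = 1$)
$z{\left(-11 \right)} I = 1 \left(-312\right) = -312$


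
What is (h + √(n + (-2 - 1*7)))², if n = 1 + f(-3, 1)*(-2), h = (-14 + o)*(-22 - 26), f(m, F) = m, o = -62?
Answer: (3648 + I*√2)² ≈ 1.3308e+7 + 1.03e+4*I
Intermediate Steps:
h = 3648 (h = (-14 - 62)*(-22 - 26) = -76*(-48) = 3648)
n = 7 (n = 1 - 3*(-2) = 1 + 6 = 7)
(h + √(n + (-2 - 1*7)))² = (3648 + √(7 + (-2 - 1*7)))² = (3648 + √(7 + (-2 - 7)))² = (3648 + √(7 - 9))² = (3648 + √(-2))² = (3648 + I*√2)²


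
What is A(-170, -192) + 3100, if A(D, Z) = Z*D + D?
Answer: 35570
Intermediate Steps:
A(D, Z) = D + D*Z (A(D, Z) = D*Z + D = D + D*Z)
A(-170, -192) + 3100 = -170*(1 - 192) + 3100 = -170*(-191) + 3100 = 32470 + 3100 = 35570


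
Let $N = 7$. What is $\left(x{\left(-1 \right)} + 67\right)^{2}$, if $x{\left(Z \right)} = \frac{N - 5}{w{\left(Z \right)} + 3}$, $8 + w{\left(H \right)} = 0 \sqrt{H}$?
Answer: $\frac{110889}{25} \approx 4435.6$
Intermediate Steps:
$w{\left(H \right)} = -8$ ($w{\left(H \right)} = -8 + 0 \sqrt{H} = -8 + 0 = -8$)
$x{\left(Z \right)} = - \frac{2}{5}$ ($x{\left(Z \right)} = \frac{7 - 5}{-8 + 3} = \frac{2}{-5} = 2 \left(- \frac{1}{5}\right) = - \frac{2}{5}$)
$\left(x{\left(-1 \right)} + 67\right)^{2} = \left(- \frac{2}{5} + 67\right)^{2} = \left(\frac{333}{5}\right)^{2} = \frac{110889}{25}$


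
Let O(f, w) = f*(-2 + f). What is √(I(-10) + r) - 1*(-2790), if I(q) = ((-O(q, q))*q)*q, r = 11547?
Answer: 2790 + I*√453 ≈ 2790.0 + 21.284*I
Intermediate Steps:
I(q) = -q³*(-2 + q) (I(q) = ((-q*(-2 + q))*q)*q = (-q²*(-2 + q))*q = -q³*(-2 + q))
√(I(-10) + r) - 1*(-2790) = √((-10)³*(2 - 1*(-10)) + 11547) - 1*(-2790) = √(-1000*(2 + 10) + 11547) + 2790 = √(-1000*12 + 11547) + 2790 = √(-12000 + 11547) + 2790 = √(-453) + 2790 = I*√453 + 2790 = 2790 + I*√453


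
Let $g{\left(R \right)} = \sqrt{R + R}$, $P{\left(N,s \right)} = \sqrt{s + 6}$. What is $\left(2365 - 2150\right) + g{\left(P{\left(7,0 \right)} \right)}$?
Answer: $215 + 2^{\frac{3}{4}} \sqrt[4]{3} \approx 217.21$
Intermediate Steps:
$P{\left(N,s \right)} = \sqrt{6 + s}$
$g{\left(R \right)} = \sqrt{2} \sqrt{R}$ ($g{\left(R \right)} = \sqrt{2 R} = \sqrt{2} \sqrt{R}$)
$\left(2365 - 2150\right) + g{\left(P{\left(7,0 \right)} \right)} = \left(2365 - 2150\right) + \sqrt{2} \sqrt{\sqrt{6 + 0}} = \left(2365 - 2150\right) + \sqrt{2} \sqrt{\sqrt{6}} = 215 + \sqrt{2} \sqrt[4]{6} = 215 + 2^{\frac{3}{4}} \sqrt[4]{3}$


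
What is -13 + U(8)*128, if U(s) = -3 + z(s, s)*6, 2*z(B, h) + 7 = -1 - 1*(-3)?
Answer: -2317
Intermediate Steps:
z(B, h) = -5/2 (z(B, h) = -7/2 + (-1 - 1*(-3))/2 = -7/2 + (-1 + 3)/2 = -7/2 + (1/2)*2 = -7/2 + 1 = -5/2)
U(s) = -18 (U(s) = -3 - 5/2*6 = -3 - 15 = -18)
-13 + U(8)*128 = -13 - 18*128 = -13 - 2304 = -2317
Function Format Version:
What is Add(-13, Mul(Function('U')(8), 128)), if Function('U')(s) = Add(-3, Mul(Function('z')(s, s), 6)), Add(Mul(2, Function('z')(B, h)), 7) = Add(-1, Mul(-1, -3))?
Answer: -2317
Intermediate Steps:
Function('z')(B, h) = Rational(-5, 2) (Function('z')(B, h) = Add(Rational(-7, 2), Mul(Rational(1, 2), Add(-1, Mul(-1, -3)))) = Add(Rational(-7, 2), Mul(Rational(1, 2), Add(-1, 3))) = Add(Rational(-7, 2), Mul(Rational(1, 2), 2)) = Add(Rational(-7, 2), 1) = Rational(-5, 2))
Function('U')(s) = -18 (Function('U')(s) = Add(-3, Mul(Rational(-5, 2), 6)) = Add(-3, -15) = -18)
Add(-13, Mul(Function('U')(8), 128)) = Add(-13, Mul(-18, 128)) = Add(-13, -2304) = -2317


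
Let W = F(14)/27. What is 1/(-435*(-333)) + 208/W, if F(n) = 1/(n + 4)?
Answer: 14643102241/144855 ≈ 1.0109e+5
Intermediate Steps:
F(n) = 1/(4 + n)
W = 1/486 (W = 1/((4 + 14)*27) = (1/27)/18 = (1/18)*(1/27) = 1/486 ≈ 0.0020576)
1/(-435*(-333)) + 208/W = 1/(-435*(-333)) + 208/(1/486) = -1/435*(-1/333) + 208*486 = 1/144855 + 101088 = 14643102241/144855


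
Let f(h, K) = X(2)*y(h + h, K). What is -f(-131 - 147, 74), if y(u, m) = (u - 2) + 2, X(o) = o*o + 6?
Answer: 5560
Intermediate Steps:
X(o) = 6 + o² (X(o) = o² + 6 = 6 + o²)
y(u, m) = u (y(u, m) = (-2 + u) + 2 = u)
f(h, K) = 20*h (f(h, K) = (6 + 2²)*(h + h) = (6 + 4)*(2*h) = 10*(2*h) = 20*h)
-f(-131 - 147, 74) = -20*(-131 - 147) = -20*(-278) = -1*(-5560) = 5560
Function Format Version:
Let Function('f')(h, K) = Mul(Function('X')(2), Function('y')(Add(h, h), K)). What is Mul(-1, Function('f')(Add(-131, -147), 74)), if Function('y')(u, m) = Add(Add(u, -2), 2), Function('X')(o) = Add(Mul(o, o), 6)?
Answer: 5560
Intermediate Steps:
Function('X')(o) = Add(6, Pow(o, 2)) (Function('X')(o) = Add(Pow(o, 2), 6) = Add(6, Pow(o, 2)))
Function('y')(u, m) = u (Function('y')(u, m) = Add(Add(-2, u), 2) = u)
Function('f')(h, K) = Mul(20, h) (Function('f')(h, K) = Mul(Add(6, Pow(2, 2)), Add(h, h)) = Mul(Add(6, 4), Mul(2, h)) = Mul(10, Mul(2, h)) = Mul(20, h))
Mul(-1, Function('f')(Add(-131, -147), 74)) = Mul(-1, Mul(20, Add(-131, -147))) = Mul(-1, Mul(20, -278)) = Mul(-1, -5560) = 5560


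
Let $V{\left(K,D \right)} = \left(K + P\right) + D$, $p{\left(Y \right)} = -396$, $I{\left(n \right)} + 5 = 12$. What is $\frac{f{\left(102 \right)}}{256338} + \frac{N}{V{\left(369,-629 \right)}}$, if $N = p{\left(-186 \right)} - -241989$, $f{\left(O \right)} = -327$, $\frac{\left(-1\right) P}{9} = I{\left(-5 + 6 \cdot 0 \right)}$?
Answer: $- \frac{20643190685}{27599058} \approx -747.97$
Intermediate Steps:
$I{\left(n \right)} = 7$ ($I{\left(n \right)} = -5 + 12 = 7$)
$P = -63$ ($P = \left(-9\right) 7 = -63$)
$V{\left(K,D \right)} = -63 + D + K$ ($V{\left(K,D \right)} = \left(K - 63\right) + D = \left(-63 + K\right) + D = -63 + D + K$)
$N = 241593$ ($N = -396 - -241989 = -396 + 241989 = 241593$)
$\frac{f{\left(102 \right)}}{256338} + \frac{N}{V{\left(369,-629 \right)}} = - \frac{327}{256338} + \frac{241593}{-63 - 629 + 369} = \left(-327\right) \frac{1}{256338} + \frac{241593}{-323} = - \frac{109}{85446} + 241593 \left(- \frac{1}{323}\right) = - \frac{109}{85446} - \frac{241593}{323} = - \frac{20643190685}{27599058}$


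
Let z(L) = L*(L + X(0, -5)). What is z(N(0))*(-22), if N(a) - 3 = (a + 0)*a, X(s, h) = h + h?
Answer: 462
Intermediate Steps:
X(s, h) = 2*h
N(a) = 3 + a² (N(a) = 3 + (a + 0)*a = 3 + a*a = 3 + a²)
z(L) = L*(-10 + L) (z(L) = L*(L + 2*(-5)) = L*(L - 10) = L*(-10 + L))
z(N(0))*(-22) = ((3 + 0²)*(-10 + (3 + 0²)))*(-22) = ((3 + 0)*(-10 + (3 + 0)))*(-22) = (3*(-10 + 3))*(-22) = (3*(-7))*(-22) = -21*(-22) = 462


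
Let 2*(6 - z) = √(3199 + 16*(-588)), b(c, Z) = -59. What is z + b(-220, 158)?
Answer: -53 - I*√6209/2 ≈ -53.0 - 39.399*I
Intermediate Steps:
z = 6 - I*√6209/2 (z = 6 - √(3199 + 16*(-588))/2 = 6 - √(3199 - 9408)/2 = 6 - I*√6209/2 ≈ 6.0 - 39.399*I)
z + b(-220, 158) = (6 - I*√6209/2) - 59 = -53 - I*√6209/2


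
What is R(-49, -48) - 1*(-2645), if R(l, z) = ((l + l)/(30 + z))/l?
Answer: 23804/9 ≈ 2644.9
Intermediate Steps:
R(l, z) = 2/(30 + z) (R(l, z) = ((2*l)/(30 + z))/l = (2*l/(30 + z))/l = 2/(30 + z))
R(-49, -48) - 1*(-2645) = 2/(30 - 48) - 1*(-2645) = 2/(-18) + 2645 = 2*(-1/18) + 2645 = -1/9 + 2645 = 23804/9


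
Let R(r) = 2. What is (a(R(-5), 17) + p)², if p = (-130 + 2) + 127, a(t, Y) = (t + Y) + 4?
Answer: 484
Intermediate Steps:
a(t, Y) = 4 + Y + t (a(t, Y) = (Y + t) + 4 = 4 + Y + t)
p = -1 (p = -128 + 127 = -1)
(a(R(-5), 17) + p)² = ((4 + 17 + 2) - 1)² = (23 - 1)² = 22² = 484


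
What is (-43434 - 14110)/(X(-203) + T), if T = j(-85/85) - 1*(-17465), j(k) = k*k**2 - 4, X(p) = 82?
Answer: -28772/8771 ≈ -3.2804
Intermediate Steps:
j(k) = -4 + k**3 (j(k) = k**3 - 4 = -4 + k**3)
T = 17460 (T = (-4 + (-85/85)**3) - 1*(-17465) = (-4 + (-85*1/85)**3) + 17465 = (-4 + (-1)**3) + 17465 = (-4 - 1) + 17465 = -5 + 17465 = 17460)
(-43434 - 14110)/(X(-203) + T) = (-43434 - 14110)/(82 + 17460) = -57544/17542 = -57544*1/17542 = -28772/8771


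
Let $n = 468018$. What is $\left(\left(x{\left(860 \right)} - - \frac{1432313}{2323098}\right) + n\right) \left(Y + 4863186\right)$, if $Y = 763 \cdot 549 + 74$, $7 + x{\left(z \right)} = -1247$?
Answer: $\frac{5727642999003406195}{2323098} \approx 2.4655 \cdot 10^{12}$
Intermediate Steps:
$x{\left(z \right)} = -1254$ ($x{\left(z \right)} = -7 - 1247 = -1254$)
$Y = 418961$ ($Y = 418887 + 74 = 418961$)
$\left(\left(x{\left(860 \right)} - - \frac{1432313}{2323098}\right) + n\right) \left(Y + 4863186\right) = \left(\left(-1254 - - \frac{1432313}{2323098}\right) + 468018\right) \left(418961 + 4863186\right) = \left(\left(-1254 - \left(-1432313\right) \frac{1}{2323098}\right) + 468018\right) 5282147 = \left(\left(-1254 - - \frac{1432313}{2323098}\right) + 468018\right) 5282147 = \left(\left(-1254 + \frac{1432313}{2323098}\right) + 468018\right) 5282147 = \left(- \frac{2911732579}{2323098} + 468018\right) 5282147 = \frac{1084339947185}{2323098} \cdot 5282147 = \frac{5727642999003406195}{2323098}$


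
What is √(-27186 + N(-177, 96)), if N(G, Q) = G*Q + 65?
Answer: I*√44113 ≈ 210.03*I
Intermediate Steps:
N(G, Q) = 65 + G*Q
√(-27186 + N(-177, 96)) = √(-27186 + (65 - 177*96)) = √(-27186 + (65 - 16992)) = √(-27186 - 16927) = √(-44113) = I*√44113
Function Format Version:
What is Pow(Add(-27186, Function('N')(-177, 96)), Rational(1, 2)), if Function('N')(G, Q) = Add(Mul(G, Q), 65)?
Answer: Mul(I, Pow(44113, Rational(1, 2))) ≈ Mul(210.03, I)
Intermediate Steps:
Function('N')(G, Q) = Add(65, Mul(G, Q))
Pow(Add(-27186, Function('N')(-177, 96)), Rational(1, 2)) = Pow(Add(-27186, Add(65, Mul(-177, 96))), Rational(1, 2)) = Pow(Add(-27186, Add(65, -16992)), Rational(1, 2)) = Pow(Add(-27186, -16927), Rational(1, 2)) = Pow(-44113, Rational(1, 2)) = Mul(I, Pow(44113, Rational(1, 2)))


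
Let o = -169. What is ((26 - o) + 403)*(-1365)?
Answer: -816270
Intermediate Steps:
((26 - o) + 403)*(-1365) = ((26 - 1*(-169)) + 403)*(-1365) = ((26 + 169) + 403)*(-1365) = (195 + 403)*(-1365) = 598*(-1365) = -816270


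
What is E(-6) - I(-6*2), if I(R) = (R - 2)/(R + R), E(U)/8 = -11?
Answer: -1063/12 ≈ -88.583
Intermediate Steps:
E(U) = -88 (E(U) = 8*(-11) = -88)
I(R) = (-2 + R)/(2*R) (I(R) = (-2 + R)/((2*R)) = (-2 + R)*(1/(2*R)) = (-2 + R)/(2*R))
E(-6) - I(-6*2) = -88 - (-2 - 6*2)/(2*((-6*2))) = -88 - (-2 - 12)/(2*(-12)) = -88 - (-1)*(-14)/(2*12) = -88 - 1*7/12 = -88 - 7/12 = -1063/12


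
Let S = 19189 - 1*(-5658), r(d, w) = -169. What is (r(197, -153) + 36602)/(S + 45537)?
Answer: 36433/70384 ≈ 0.51763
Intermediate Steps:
S = 24847 (S = 19189 + 5658 = 24847)
(r(197, -153) + 36602)/(S + 45537) = (-169 + 36602)/(24847 + 45537) = 36433/70384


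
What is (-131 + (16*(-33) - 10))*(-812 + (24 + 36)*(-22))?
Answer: 1426308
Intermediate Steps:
(-131 + (16*(-33) - 10))*(-812 + (24 + 36)*(-22)) = (-131 + (-528 - 10))*(-812 + 60*(-22)) = (-131 - 538)*(-812 - 1320) = -669*(-2132) = 1426308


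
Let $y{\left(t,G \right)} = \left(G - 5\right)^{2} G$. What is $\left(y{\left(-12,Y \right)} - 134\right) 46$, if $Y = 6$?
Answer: $-5888$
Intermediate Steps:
$y{\left(t,G \right)} = G \left(-5 + G\right)^{2}$ ($y{\left(t,G \right)} = \left(-5 + G\right)^{2} G = G \left(-5 + G\right)^{2}$)
$\left(y{\left(-12,Y \right)} - 134\right) 46 = \left(6 \left(-5 + 6\right)^{2} - 134\right) 46 = \left(6 \cdot 1^{2} - 134\right) 46 = \left(6 \cdot 1 - 134\right) 46 = \left(6 - 134\right) 46 = \left(-128\right) 46 = -5888$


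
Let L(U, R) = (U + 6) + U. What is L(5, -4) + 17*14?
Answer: 254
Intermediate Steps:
L(U, R) = 6 + 2*U (L(U, R) = (6 + U) + U = 6 + 2*U)
L(5, -4) + 17*14 = (6 + 2*5) + 17*14 = (6 + 10) + 238 = 16 + 238 = 254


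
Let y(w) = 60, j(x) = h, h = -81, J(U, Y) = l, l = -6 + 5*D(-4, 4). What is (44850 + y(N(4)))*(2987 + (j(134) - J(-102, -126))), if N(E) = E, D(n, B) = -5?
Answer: 131900670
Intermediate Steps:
l = -31 (l = -6 + 5*(-5) = -6 - 25 = -31)
J(U, Y) = -31
j(x) = -81
(44850 + y(N(4)))*(2987 + (j(134) - J(-102, -126))) = (44850 + 60)*(2987 + (-81 - 1*(-31))) = 44910*(2987 + (-81 + 31)) = 44910*(2987 - 50) = 44910*2937 = 131900670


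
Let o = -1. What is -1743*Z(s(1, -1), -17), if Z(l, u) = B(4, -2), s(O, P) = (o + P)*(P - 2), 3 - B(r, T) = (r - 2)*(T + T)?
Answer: -19173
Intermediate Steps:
B(r, T) = 3 - 2*T*(-2 + r) (B(r, T) = 3 - (r - 2)*(T + T) = 3 - (-2 + r)*2*T = 3 - 2*T*(-2 + r))
s(O, P) = (-1 + P)*(-2 + P) (s(O, P) = (-1 + P)*(P - 2) = (-1 + P)*(-2 + P))
Z(l, u) = 11 (Z(l, u) = 3 + 4*(-2) - 2*(-2)*4 = 3 - 8 + 16 = 11)
-1743*Z(s(1, -1), -17) = -1743*11 = -19173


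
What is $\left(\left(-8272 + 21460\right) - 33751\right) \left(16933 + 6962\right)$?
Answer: $-491352885$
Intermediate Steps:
$\left(\left(-8272 + 21460\right) - 33751\right) \left(16933 + 6962\right) = \left(13188 - 33751\right) 23895 = \left(-20563\right) 23895 = -491352885$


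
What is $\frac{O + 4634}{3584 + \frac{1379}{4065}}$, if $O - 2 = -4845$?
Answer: $- \frac{849585}{14570339} \approx -0.058309$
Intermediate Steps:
$O = -4843$ ($O = 2 - 4845 = -4843$)
$\frac{O + 4634}{3584 + \frac{1379}{4065}} = \frac{-4843 + 4634}{3584 + \frac{1379}{4065}} = - \frac{209}{3584 + 1379 \cdot \frac{1}{4065}} = - \frac{209}{3584 + \frac{1379}{4065}} = - \frac{209}{\frac{14570339}{4065}} = \left(-209\right) \frac{4065}{14570339} = - \frac{849585}{14570339}$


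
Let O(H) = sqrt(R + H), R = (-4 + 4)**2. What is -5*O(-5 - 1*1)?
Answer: -5*I*sqrt(6) ≈ -12.247*I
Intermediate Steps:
R = 0 (R = 0**2 = 0)
O(H) = sqrt(H) (O(H) = sqrt(0 + H) = sqrt(H))
-5*O(-5 - 1*1) = -5*sqrt(-5 - 1*1) = -5*sqrt(-5 - 1) = -5*I*sqrt(6)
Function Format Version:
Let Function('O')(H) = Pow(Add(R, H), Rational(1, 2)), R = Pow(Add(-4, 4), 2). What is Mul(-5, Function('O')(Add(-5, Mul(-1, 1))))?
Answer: Mul(-5, I, Pow(6, Rational(1, 2))) ≈ Mul(-12.247, I)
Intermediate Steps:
R = 0 (R = Pow(0, 2) = 0)
Function('O')(H) = Pow(H, Rational(1, 2)) (Function('O')(H) = Pow(Add(0, H), Rational(1, 2)) = Pow(H, Rational(1, 2)))
Mul(-5, Function('O')(Add(-5, Mul(-1, 1)))) = Mul(-5, Pow(Add(-5, Mul(-1, 1)), Rational(1, 2))) = Mul(-5, Pow(Add(-5, -1), Rational(1, 2))) = Mul(-5, Pow(-6, Rational(1, 2))) = Mul(-5, Mul(I, Pow(6, Rational(1, 2)))) = Mul(-5, I, Pow(6, Rational(1, 2)))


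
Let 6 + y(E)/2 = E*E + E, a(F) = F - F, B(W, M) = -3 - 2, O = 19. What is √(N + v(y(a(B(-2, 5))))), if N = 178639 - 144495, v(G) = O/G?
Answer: √1229127/6 ≈ 184.78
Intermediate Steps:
B(W, M) = -5
a(F) = 0
y(E) = -12 + 2*E + 2*E² (y(E) = -12 + 2*(E*E + E) = -12 + 2*(E² + E) = -12 + 2*(E + E²) = -12 + (2*E + 2*E²) = -12 + 2*E + 2*E²)
v(G) = 19/G
N = 34144
√(N + v(y(a(B(-2, 5))))) = √(34144 + 19/(-12 + 2*0 + 2*0²)) = √(34144 + 19/(-12 + 0 + 2*0)) = √(34144 + 19/(-12 + 0 + 0)) = √(34144 + 19/(-12)) = √(34144 + 19*(-1/12)) = √(34144 - 19/12) = √(409709/12) = √1229127/6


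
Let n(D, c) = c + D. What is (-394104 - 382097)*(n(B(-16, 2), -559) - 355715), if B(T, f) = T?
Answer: 276552654290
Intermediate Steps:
n(D, c) = D + c
(-394104 - 382097)*(n(B(-16, 2), -559) - 355715) = (-394104 - 382097)*((-16 - 559) - 355715) = -776201*(-575 - 355715) = -776201*(-356290) = 276552654290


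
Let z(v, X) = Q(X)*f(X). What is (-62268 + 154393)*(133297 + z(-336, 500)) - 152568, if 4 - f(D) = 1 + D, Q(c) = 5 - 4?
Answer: 12234047432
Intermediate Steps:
Q(c) = 1
f(D) = 3 - D (f(D) = 4 - (1 + D) = 4 + (-1 - D) = 3 - D)
z(v, X) = 3 - X (z(v, X) = 1*(3 - X) = 3 - X)
(-62268 + 154393)*(133297 + z(-336, 500)) - 152568 = (-62268 + 154393)*(133297 + (3 - 1*500)) - 152568 = 92125*(133297 + (3 - 500)) - 152568 = 92125*(133297 - 497) - 152568 = 92125*132800 - 152568 = 12234200000 - 152568 = 12234047432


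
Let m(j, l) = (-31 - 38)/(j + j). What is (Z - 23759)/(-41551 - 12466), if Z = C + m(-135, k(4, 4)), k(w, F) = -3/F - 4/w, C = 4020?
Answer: 1776487/4861530 ≈ 0.36542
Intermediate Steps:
k(w, F) = -4/w - 3/F
m(j, l) = -69/(2*j) (m(j, l) = -69*1/(2*j) = -69/(2*j))
Z = 361823/90 (Z = 4020 - 69/2/(-135) = 4020 - 69/2*(-1/135) = 4020 + 23/90 = 361823/90 ≈ 4020.3)
(Z - 23759)/(-41551 - 12466) = (361823/90 - 23759)/(-41551 - 12466) = -1776487/90/(-54017) = -1776487/90*(-1/54017) = 1776487/4861530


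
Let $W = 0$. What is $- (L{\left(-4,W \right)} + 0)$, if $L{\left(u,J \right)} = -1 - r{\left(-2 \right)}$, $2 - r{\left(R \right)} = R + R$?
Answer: $7$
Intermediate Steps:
$r{\left(R \right)} = 2 - 2 R$ ($r{\left(R \right)} = 2 - \left(R + R\right) = 2 - 2 R$)
$L{\left(u,J \right)} = -7$ ($L{\left(u,J \right)} = -1 - \left(2 - -4\right) = -1 - \left(2 + 4\right) = -1 - 6 = -7$)
$- (L{\left(-4,W \right)} + 0) = - (-7 + 0) = \left(-1\right) \left(-7\right) = 7$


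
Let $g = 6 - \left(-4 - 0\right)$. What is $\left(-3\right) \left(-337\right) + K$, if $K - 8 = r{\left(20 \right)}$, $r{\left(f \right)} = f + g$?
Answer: $1049$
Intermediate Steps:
$g = 10$ ($g = 6 - \left(-4 + 0\right) = 6 - -4 = 6 + 4 = 10$)
$r{\left(f \right)} = 10 + f$ ($r{\left(f \right)} = f + 10 = 10 + f$)
$K = 38$ ($K = 8 + \left(10 + 20\right) = 8 + 30 = 38$)
$\left(-3\right) \left(-337\right) + K = \left(-3\right) \left(-337\right) + 38 = 1011 + 38 = 1049$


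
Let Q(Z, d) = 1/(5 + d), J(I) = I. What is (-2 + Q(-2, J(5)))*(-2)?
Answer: 19/5 ≈ 3.8000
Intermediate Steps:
(-2 + Q(-2, J(5)))*(-2) = (-2 + 1/(5 + 5))*(-2) = (-2 + 1/10)*(-2) = (-2 + ⅒)*(-2) = -19/10*(-2) = 19/5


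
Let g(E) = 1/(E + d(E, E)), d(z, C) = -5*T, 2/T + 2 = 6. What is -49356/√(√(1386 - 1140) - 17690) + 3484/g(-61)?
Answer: -221234 + 49356*I/√(17690 - √246) ≈ -2.2123e+5 + 371.25*I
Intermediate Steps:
T = ½ (T = 2/(-2 + 6) = 2/4 = 2*(¼) = ½ ≈ 0.50000)
d(z, C) = -5/2 (d(z, C) = -5*½ = -5/2)
g(E) = 1/(-5/2 + E) (g(E) = 1/(E - 5/2) = 1/(-5/2 + E))
-49356/√(√(1386 - 1140) - 17690) + 3484/g(-61) = -49356/√(√(1386 - 1140) - 17690) + 3484/((2/(-5 + 2*(-61)))) = -49356/√(√246 - 17690) + 3484/((2/(-5 - 122))) = -49356/√(-17690 + √246) + 3484/((2/(-127))) = -49356/√(-17690 + √246) + 3484/((2*(-1/127))) = -49356/√(-17690 + √246) + 3484/(-2/127) = -49356/√(-17690 + √246) + 3484*(-127/2) = -49356/√(-17690 + √246) - 221234 = -221234 - 49356/√(-17690 + √246)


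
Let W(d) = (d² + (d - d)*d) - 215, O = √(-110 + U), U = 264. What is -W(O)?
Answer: 61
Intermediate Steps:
O = √154 (O = √(-110 + 264) = √154 ≈ 12.410)
W(d) = -215 + d² (W(d) = (d² + 0*d) - 215 = (d² + 0) - 215 = d² - 215 = -215 + d²)
-W(O) = -(-215 + (√154)²) = -(-215 + 154) = -1*(-61) = 61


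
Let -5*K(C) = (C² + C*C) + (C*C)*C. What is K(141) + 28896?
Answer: -2698503/5 ≈ -5.3970e+5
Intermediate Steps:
K(C) = -2*C²/5 - C³/5 (K(C) = -((C² + C*C) + (C*C)*C)/5 = -((C² + C²) + C²*C)/5 = -(2*C² + C³)/5 = -(C³ + 2*C²)/5 = -2*C²/5 - C³/5)
K(141) + 28896 = (⅕)*141²*(-2 - 1*141) + 28896 = (⅕)*19881*(-2 - 141) + 28896 = (⅕)*19881*(-143) + 28896 = -2842983/5 + 28896 = -2698503/5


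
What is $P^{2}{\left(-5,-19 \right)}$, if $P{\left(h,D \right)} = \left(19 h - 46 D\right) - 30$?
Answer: $561001$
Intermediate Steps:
$P{\left(h,D \right)} = -30 - 46 D + 19 h$ ($P{\left(h,D \right)} = \left(- 46 D + 19 h\right) - 30 = -30 - 46 D + 19 h$)
$P^{2}{\left(-5,-19 \right)} = \left(-30 - -874 + 19 \left(-5\right)\right)^{2} = \left(-30 + 874 - 95\right)^{2} = 749^{2} = 561001$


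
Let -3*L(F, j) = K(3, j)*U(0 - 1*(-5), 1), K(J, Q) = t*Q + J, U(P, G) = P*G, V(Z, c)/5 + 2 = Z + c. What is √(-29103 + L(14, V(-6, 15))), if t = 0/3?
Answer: 2*I*√7277 ≈ 170.61*I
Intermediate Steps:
V(Z, c) = -10 + 5*Z + 5*c (V(Z, c) = -10 + 5*(Z + c) = -10 + (5*Z + 5*c) = -10 + 5*Z + 5*c)
t = 0 (t = 0*(⅓) = 0)
U(P, G) = G*P
K(J, Q) = J (K(J, Q) = 0*Q + J = 0 + J = J)
L(F, j) = -5 (L(F, j) = -(0 - 1*(-5)) = -(0 + 5) = -5)
√(-29103 + L(14, V(-6, 15))) = √(-29103 - 5) = √(-29108) = 2*I*√7277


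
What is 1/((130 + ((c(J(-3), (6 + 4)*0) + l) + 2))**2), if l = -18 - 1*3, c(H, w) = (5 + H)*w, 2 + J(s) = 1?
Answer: 1/12321 ≈ 8.1162e-5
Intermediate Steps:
J(s) = -1 (J(s) = -2 + 1 = -1)
c(H, w) = w*(5 + H)
l = -21 (l = -18 - 3 = -21)
1/((130 + ((c(J(-3), (6 + 4)*0) + l) + 2))**2) = 1/((130 + ((((6 + 4)*0)*(5 - 1) - 21) + 2))**2) = 1/((130 + (((10*0)*4 - 21) + 2))**2) = 1/((130 + ((0*4 - 21) + 2))**2) = 1/((130 + ((0 - 21) + 2))**2) = 1/((130 + (-21 + 2))**2) = 1/((130 - 19)**2) = 1/(111**2) = 1/12321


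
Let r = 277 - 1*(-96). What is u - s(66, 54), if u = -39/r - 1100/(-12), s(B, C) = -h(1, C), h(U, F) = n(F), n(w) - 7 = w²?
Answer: 3373295/1119 ≈ 3014.6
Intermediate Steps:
n(w) = 7 + w²
h(U, F) = 7 + F²
r = 373 (r = 277 + 96 = 373)
s(B, C) = -7 - C² (s(B, C) = -(7 + C²) = -7 - C²)
u = 102458/1119 (u = -39/373 - 1100/(-12) = -39*1/373 - 1100*(-1/12) = -39/373 + 275/3 = 102458/1119 ≈ 91.562)
u - s(66, 54) = 102458/1119 - (-7 - 1*54²) = 102458/1119 - (-7 - 1*2916) = 102458/1119 - (-7 - 2916) = 102458/1119 - 1*(-2923) = 102458/1119 + 2923 = 3373295/1119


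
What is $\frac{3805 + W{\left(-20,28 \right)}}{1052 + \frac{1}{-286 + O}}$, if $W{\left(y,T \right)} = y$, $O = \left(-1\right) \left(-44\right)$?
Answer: $\frac{915970}{254583} \approx 3.5979$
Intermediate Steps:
$O = 44$
$\frac{3805 + W{\left(-20,28 \right)}}{1052 + \frac{1}{-286 + O}} = \frac{3805 - 20}{1052 + \frac{1}{-286 + 44}} = \frac{3785}{1052 + \frac{1}{-242}} = \frac{3785}{1052 - \frac{1}{242}} = \frac{3785}{\frac{254583}{242}} = 3785 \cdot \frac{242}{254583} = \frac{915970}{254583}$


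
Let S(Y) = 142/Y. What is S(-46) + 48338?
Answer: 1111703/23 ≈ 48335.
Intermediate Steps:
S(-46) + 48338 = 142/(-46) + 48338 = 142*(-1/46) + 48338 = -71/23 + 48338 = 1111703/23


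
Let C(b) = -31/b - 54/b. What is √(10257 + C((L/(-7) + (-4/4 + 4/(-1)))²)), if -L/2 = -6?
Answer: 2*√5663387/47 ≈ 101.27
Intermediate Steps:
L = 12 (L = -2*(-6) = 12)
C(b) = -85/b
√(10257 + C((L/(-7) + (-4/4 + 4/(-1)))²)) = √(10257 - 85/(12/(-7) + (-4/4 + 4/(-1)))²) = √(10257 - 85/(12*(-⅐) + (-4*¼ + 4*(-1)))²) = √(10257 - 85/(-12/7 + (-1 - 4))²) = √(10257 - 85/(-12/7 - 5)²) = √(10257 - 85/((-47/7)²)) = √(10257 - 85/2209/49) = √(10257 - 85*49/2209) = √(10257 - 4165/2209) = √(22653548/2209) = 2*√5663387/47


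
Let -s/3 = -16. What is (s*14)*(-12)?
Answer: -8064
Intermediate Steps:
s = 48 (s = -3*(-16) = 48)
(s*14)*(-12) = (48*14)*(-12) = 672*(-12) = -8064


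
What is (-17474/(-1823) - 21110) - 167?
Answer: -38770497/1823 ≈ -21267.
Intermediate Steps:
(-17474/(-1823) - 21110) - 167 = (-17474*(-1/1823) - 21110) - 167 = (17474/1823 - 21110) - 167 = -38466056/1823 - 167 = -38770497/1823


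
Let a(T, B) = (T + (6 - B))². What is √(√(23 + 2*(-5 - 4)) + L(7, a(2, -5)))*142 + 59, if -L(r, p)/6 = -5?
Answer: 59 + 142*√(30 + √5) ≈ 865.23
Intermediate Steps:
a(T, B) = (6 + T - B)²
L(r, p) = 30 (L(r, p) = -6*(-5) = 30)
√(√(23 + 2*(-5 - 4)) + L(7, a(2, -5)))*142 + 59 = √(√(23 + 2*(-5 - 4)) + 30)*142 + 59 = √(√(23 + 2*(-9)) + 30)*142 + 59 = √(√(23 - 18) + 30)*142 + 59 = √(√5 + 30)*142 + 59 = √(30 + √5)*142 + 59 = 142*√(30 + √5) + 59 = 59 + 142*√(30 + √5)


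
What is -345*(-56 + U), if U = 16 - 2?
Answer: 14490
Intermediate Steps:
U = 14
-345*(-56 + U) = -345*(-56 + 14) = -345*(-42) = 14490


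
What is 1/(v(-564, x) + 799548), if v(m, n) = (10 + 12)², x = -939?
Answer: 1/800032 ≈ 1.2499e-6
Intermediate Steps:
v(m, n) = 484 (v(m, n) = 22² = 484)
1/(v(-564, x) + 799548) = 1/(484 + 799548) = 1/800032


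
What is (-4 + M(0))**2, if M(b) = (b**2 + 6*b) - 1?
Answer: 25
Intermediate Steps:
M(b) = -1 + b**2 + 6*b
(-4 + M(0))**2 = (-4 + (-1 + 0**2 + 6*0))**2 = (-4 + (-1 + 0 + 0))**2 = (-4 - 1)**2 = (-5)**2 = 25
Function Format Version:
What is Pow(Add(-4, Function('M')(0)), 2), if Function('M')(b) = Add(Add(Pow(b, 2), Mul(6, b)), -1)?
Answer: 25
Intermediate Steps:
Function('M')(b) = Add(-1, Pow(b, 2), Mul(6, b))
Pow(Add(-4, Function('M')(0)), 2) = Pow(Add(-4, Add(-1, Pow(0, 2), Mul(6, 0))), 2) = Pow(Add(-4, Add(-1, 0, 0)), 2) = Pow(Add(-4, -1), 2) = Pow(-5, 2) = 25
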